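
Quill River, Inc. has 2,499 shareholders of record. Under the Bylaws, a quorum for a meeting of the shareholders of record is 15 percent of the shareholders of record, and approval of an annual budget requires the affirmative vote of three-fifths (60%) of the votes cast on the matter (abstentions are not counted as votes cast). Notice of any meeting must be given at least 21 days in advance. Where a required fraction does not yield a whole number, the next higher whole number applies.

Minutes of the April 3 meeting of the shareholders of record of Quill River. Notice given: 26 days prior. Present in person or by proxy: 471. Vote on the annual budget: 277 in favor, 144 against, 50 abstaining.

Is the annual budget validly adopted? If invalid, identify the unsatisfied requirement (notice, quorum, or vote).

Valid — all requirements satisfied.

Notice: 26 days given; 21 required. Satisfied.
Quorum: 15% of 2,499 = 374.85, rounded up to 375; 471 present. Satisfied.
Vote: requires three-fifths of the votes cast (471 − 50 abstaining = 421); 3/5 of 421 = 252.60, rounded up to 253, so 253 needed; 277 in favor. Satisfied.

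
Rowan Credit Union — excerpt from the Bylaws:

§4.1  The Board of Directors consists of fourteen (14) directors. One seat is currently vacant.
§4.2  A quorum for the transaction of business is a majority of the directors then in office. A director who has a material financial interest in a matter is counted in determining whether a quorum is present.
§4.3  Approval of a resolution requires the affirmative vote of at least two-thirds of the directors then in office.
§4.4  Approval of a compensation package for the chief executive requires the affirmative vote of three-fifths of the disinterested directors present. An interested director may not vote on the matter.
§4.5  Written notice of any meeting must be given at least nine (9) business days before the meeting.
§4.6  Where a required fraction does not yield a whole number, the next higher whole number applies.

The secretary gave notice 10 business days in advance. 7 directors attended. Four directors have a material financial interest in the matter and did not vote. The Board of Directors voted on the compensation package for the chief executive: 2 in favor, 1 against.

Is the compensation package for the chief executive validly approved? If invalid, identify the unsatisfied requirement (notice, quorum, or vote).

Valid — all requirements satisfied.

Notice: 10 business days given; 9 required (10 ≥ 9). Satisfied.
Quorum: 7 present (interested directors count toward quorum); quorum is 7. Satisfied.
Vote: the compensation package for the chief executive requires three-fifths of the disinterested directors present (7 − 4 = 3). 3/5 of 3 = 1.80, rounded up to 2, so 2 affirmative votes are needed; 2 voted in favor. Satisfied.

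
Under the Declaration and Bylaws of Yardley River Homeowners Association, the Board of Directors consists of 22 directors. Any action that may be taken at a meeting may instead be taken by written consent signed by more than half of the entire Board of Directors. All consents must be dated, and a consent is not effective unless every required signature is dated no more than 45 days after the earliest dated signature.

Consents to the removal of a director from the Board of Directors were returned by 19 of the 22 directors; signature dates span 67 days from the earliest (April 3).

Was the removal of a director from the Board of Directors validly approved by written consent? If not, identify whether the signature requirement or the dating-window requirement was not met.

Signatures required: more than half of 22 — a majority of 22 is 12, so 12 needed; 19 signed. Sufficient.
Dating window: the latest signature is 67 days after the earliest; the limit is 45 days. Outside the window.

Not effective — dating-window requirement not satisfied.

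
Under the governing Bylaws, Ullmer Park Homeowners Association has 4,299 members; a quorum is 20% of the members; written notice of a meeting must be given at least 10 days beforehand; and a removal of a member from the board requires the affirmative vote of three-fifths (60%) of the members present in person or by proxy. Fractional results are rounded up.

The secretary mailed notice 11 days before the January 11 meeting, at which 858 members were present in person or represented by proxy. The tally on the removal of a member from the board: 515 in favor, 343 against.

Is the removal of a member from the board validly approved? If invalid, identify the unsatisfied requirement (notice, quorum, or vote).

Notice: 11 days given; 10 required. Satisfied.
Quorum: 20% of 4,299 = 859.80, rounded up to 860; 858 present. Not satisfied.
Vote: requires three-fifths of those present (858); 3/5 of 858 = 514.80, rounded up to 515, so 515 needed; 515 in favor. Satisfied.

Invalid — quorum requirement not satisfied.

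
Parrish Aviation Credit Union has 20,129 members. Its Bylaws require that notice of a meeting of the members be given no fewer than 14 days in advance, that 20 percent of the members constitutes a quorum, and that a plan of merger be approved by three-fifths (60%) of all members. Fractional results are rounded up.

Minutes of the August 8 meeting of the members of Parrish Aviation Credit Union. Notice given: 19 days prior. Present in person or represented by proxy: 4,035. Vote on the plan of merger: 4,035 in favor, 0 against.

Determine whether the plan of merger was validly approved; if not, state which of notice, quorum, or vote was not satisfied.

Notice: 19 days given; 14 required. Satisfied.
Quorum: 20% of 20,129 = 4,025.80, rounded up to 4,026; 4,035 present. Satisfied.
Vote: requires three-fifths of all members (20,129); 3/5 of 20129 = 12077.40, rounded up to 12078, so 12,078 needed; 4,035 in favor. Not satisfied.

Invalid — vote requirement not satisfied.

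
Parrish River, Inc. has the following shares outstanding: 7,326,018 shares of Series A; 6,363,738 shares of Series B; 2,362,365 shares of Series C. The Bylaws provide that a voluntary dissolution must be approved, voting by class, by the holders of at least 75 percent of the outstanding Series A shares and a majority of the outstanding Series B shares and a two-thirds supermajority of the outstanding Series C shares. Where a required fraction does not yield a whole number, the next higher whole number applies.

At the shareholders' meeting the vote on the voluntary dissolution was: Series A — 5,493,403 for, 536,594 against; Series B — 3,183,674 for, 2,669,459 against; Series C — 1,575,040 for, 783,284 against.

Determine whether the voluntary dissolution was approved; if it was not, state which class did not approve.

Series A: 3/4 of 7326018 = 5494513.50, rounded up to 5494514; 5,494,514 required, 5,493,403 in favor — not approved.
Series B: a majority of 6363738 is 3181870; 3,181,870 required, 3,183,674 in favor — approved.
Series C: 2/3 of 2362365 = 1574910; 1,574,910 required, 1,575,040 in favor — approved.

Not approved — the Series A shares did not give the required vote.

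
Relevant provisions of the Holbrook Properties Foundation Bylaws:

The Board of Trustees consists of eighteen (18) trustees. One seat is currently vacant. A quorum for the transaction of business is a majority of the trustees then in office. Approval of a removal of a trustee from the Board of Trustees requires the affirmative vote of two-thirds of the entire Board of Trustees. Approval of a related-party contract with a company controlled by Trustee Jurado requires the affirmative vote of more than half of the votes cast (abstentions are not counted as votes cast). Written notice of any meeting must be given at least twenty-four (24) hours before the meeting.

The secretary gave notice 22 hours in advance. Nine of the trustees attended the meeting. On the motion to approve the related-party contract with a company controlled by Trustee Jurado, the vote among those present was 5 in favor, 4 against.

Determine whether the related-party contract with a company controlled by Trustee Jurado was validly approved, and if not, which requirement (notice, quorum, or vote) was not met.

Invalid — notice requirement not satisfied.

Notice: 22 hours given; 24 required (22 < 24). Not satisfied.
Quorum: 9 present; quorum is 9. Satisfied.
Vote: the related-party contract with a company controlled by Trustee Jurado requires a majority of the votes cast (9). A majority of 9 is 5, so 5 affirmative votes are needed; 5 voted in favor. Satisfied.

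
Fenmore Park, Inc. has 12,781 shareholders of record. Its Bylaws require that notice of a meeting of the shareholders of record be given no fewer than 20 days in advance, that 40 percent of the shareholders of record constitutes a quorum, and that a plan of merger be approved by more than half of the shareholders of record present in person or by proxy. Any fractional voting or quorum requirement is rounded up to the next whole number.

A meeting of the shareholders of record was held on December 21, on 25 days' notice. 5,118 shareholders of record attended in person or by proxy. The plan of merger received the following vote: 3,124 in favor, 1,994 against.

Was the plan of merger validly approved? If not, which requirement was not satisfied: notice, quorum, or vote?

Notice: 25 days given; 20 required. Satisfied.
Quorum: 40% of 12,781 = 5,112.40, rounded up to 5,113; 5,118 present. Satisfied.
Vote: requires a majority of those present (5,118); a majority of 5118 is 2560, so 2,560 needed; 3,124 in favor. Satisfied.

Valid — all requirements satisfied.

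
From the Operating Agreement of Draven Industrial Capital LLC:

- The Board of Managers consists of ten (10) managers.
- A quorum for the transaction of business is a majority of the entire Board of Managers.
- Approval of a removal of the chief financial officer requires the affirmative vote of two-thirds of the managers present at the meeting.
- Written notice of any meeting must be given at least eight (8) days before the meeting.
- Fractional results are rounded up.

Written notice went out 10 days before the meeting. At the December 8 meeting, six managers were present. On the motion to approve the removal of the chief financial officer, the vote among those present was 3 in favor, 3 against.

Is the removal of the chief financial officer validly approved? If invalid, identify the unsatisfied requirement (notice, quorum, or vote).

Invalid — vote requirement not satisfied.

Notice: 10 days given; 8 required (10 ≥ 8). Satisfied.
Quorum: 6 present; quorum is 6. Satisfied.
Vote: the removal of the chief financial officer requires two-thirds of the managers present (6). 2/3 of 6 = 4, so 4 affirmative votes are needed; 3 voted in favor. Not satisfied.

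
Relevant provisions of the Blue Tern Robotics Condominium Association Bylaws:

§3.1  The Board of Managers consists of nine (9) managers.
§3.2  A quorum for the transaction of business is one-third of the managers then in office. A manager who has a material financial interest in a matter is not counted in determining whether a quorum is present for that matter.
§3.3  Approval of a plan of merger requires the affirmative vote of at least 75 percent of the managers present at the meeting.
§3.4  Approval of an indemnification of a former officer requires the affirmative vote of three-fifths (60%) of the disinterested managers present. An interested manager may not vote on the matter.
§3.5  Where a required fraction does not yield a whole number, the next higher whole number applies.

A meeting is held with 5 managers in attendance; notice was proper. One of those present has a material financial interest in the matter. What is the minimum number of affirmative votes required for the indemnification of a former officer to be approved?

The indemnification of a former officer requires three-fifths of the disinterested managers present (5 − 1 = 4).
3/5 of 4 = 2.40, rounded up to 3.

3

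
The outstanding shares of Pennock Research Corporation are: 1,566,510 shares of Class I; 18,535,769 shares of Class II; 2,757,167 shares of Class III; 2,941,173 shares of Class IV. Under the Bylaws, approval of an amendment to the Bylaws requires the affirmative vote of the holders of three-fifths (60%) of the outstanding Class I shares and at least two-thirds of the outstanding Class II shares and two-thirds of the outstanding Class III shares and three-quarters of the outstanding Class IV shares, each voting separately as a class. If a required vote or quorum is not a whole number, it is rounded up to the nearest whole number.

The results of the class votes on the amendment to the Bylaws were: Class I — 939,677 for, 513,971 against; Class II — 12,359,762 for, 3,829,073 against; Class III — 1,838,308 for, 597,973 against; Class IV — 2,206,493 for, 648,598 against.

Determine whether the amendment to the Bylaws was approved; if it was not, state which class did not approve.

Class I: 3/5 of 1566510 = 939906; 939,906 required, 939,677 in favor — not approved.
Class II: 2/3 of 18535769 = 12357179.33, rounded up to 12357180; 12,357,180 required, 12,359,762 in favor — approved.
Class III: 2/3 of 2757167 = 1838111.33, rounded up to 1838112; 1,838,112 required, 1,838,308 in favor — approved.
Class IV: 3/4 of 2941173 = 2205879.75, rounded up to 2205880; 2,205,880 required, 2,206,493 in favor — approved.

Not approved — the Class I shares did not give the required vote.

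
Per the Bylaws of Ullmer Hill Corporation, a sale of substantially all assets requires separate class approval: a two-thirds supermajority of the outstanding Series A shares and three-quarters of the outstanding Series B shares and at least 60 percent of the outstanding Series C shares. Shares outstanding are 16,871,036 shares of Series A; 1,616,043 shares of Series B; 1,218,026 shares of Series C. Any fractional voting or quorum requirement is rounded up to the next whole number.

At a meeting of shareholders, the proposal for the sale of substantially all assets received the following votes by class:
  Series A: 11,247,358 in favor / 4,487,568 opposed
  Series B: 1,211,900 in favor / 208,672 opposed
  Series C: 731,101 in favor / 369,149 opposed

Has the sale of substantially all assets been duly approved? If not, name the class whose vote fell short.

Not approved — the Series B shares did not give the required vote.

Series A: 2/3 of 16871036 = 11247357.33, rounded up to 11247358; 11,247,358 required, 11,247,358 in favor — approved.
Series B: 3/4 of 1616043 = 1212032.25, rounded up to 1212033; 1,212,033 required, 1,211,900 in favor — not approved.
Series C: 3/5 of 1218026 = 730815.60, rounded up to 730816; 730,816 required, 731,101 in favor — approved.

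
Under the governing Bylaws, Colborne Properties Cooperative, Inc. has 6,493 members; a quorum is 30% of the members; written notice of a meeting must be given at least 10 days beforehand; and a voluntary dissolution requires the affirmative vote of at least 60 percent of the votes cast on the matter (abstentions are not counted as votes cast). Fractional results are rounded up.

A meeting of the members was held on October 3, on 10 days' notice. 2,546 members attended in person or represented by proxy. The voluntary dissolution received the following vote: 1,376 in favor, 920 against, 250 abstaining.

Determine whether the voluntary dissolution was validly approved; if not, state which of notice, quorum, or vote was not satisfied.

Invalid — vote requirement not satisfied.

Notice: 10 days given; 10 required. Satisfied.
Quorum: 30% of 6,493 = 1,947.90, rounded up to 1,948; 2,546 present. Satisfied.
Vote: requires three-fifths of the votes cast (2,546 − 250 abstaining = 2,296); 3/5 of 2296 = 1377.60, rounded up to 1378, so 1,378 needed; 1,376 in favor. Not satisfied.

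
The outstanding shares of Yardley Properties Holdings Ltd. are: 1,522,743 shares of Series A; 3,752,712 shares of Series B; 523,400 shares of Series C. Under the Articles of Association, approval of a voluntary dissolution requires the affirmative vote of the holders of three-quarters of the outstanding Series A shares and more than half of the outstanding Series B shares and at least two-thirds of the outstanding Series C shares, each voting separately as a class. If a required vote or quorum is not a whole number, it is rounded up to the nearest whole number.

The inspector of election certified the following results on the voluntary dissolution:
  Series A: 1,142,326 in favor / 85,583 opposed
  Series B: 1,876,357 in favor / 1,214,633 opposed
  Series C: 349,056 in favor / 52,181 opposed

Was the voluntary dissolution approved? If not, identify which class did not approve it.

Series A: 3/4 of 1522743 = 1142057.25, rounded up to 1142058; 1,142,058 required, 1,142,326 in favor — approved.
Series B: a majority of 3752712 is 1876357; 1,876,357 required, 1,876,357 in favor — approved.
Series C: 2/3 of 523400 = 348933.33, rounded up to 348934; 348,934 required, 349,056 in favor — approved.

Approved — every class gave the required vote.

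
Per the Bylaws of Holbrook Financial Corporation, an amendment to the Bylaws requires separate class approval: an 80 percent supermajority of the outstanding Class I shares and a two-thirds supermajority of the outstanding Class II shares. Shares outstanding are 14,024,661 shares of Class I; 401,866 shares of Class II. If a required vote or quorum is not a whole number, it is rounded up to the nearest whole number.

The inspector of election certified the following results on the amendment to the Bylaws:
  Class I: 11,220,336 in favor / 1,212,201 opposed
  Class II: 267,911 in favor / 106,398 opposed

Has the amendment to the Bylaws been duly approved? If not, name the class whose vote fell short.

Class I: 4/5 of 14024661 = 11219728.80, rounded up to 11219729; 11,219,729 required, 11,220,336 in favor — approved.
Class II: 2/3 of 401866 = 267910.67, rounded up to 267911; 267,911 required, 267,911 in favor — approved.

Approved — every class gave the required vote.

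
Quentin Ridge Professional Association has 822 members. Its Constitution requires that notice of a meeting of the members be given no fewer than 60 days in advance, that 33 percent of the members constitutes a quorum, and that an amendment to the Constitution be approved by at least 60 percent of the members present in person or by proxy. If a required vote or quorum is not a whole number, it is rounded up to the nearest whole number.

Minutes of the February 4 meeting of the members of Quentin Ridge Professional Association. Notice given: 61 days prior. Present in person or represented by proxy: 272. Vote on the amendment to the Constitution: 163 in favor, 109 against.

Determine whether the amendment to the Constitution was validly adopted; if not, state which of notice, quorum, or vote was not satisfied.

Invalid — vote requirement not satisfied.

Notice: 61 days given; 60 required. Satisfied.
Quorum: 33% of 822 = 271.26, rounded up to 272; 272 present. Satisfied.
Vote: requires three-fifths of those present (272); 3/5 of 272 = 163.20, rounded up to 164, so 164 needed; 163 in favor. Not satisfied.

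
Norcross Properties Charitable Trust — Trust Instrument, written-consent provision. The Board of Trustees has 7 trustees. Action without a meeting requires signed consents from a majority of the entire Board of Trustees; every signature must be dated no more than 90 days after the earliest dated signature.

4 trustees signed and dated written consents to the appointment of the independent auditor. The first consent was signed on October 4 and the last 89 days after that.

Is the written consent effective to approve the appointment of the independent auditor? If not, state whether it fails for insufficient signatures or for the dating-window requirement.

Effective — both the signature and dating-window requirements are satisfied.

Signatures required: a majority of 7 — a majority of 7 is 4, so 4 needed; 4 signed. Sufficient.
Dating window: the latest signature is 89 days after the earliest; the limit is 90 days. Within the window.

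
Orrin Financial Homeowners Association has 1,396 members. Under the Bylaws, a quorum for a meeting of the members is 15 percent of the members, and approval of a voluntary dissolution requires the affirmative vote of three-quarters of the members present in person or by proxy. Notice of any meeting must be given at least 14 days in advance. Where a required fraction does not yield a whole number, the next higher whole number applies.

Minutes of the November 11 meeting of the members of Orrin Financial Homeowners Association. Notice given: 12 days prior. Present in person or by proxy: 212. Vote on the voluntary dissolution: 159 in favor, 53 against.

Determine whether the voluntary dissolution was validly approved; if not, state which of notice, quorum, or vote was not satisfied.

Invalid — notice requirement not satisfied.

Notice: 12 days given; 14 required. Not satisfied.
Quorum: 15% of 1,396 = 209.40, rounded up to 210; 212 present. Satisfied.
Vote: requires three-fourths of those present (212); 3/4 of 212 = 159, so 159 needed; 159 in favor. Satisfied.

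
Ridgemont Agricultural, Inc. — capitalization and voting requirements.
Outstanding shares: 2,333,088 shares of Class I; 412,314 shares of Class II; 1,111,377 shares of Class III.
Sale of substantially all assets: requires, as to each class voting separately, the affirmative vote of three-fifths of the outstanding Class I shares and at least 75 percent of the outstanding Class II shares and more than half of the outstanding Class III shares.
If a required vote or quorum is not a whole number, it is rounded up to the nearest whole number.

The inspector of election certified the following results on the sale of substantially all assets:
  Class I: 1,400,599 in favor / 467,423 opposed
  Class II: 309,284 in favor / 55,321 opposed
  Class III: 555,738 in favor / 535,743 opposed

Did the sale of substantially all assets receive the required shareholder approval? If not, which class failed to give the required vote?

Class I: 3/5 of 2333088 = 1399852.80, rounded up to 1399853; 1,399,853 required, 1,400,599 in favor — approved.
Class II: 3/4 of 412314 = 309235.50, rounded up to 309236; 309,236 required, 309,284 in favor — approved.
Class III: a majority of 1111377 is 555689; 555,689 required, 555,738 in favor — approved.

Approved — every class gave the required vote.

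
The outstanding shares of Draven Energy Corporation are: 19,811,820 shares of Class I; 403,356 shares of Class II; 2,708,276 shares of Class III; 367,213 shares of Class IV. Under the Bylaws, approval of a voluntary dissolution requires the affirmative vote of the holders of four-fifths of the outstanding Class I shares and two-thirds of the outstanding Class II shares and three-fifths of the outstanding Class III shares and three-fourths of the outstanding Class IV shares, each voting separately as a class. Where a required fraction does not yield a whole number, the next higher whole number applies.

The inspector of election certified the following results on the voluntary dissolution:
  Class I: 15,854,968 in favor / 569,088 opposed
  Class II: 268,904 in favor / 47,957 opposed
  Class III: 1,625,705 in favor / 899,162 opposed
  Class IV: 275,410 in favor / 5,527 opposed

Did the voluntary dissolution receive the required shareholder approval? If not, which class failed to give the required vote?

Approved — every class gave the required vote.

Class I: 4/5 of 19811820 = 15849456; 15,849,456 required, 15,854,968 in favor — approved.
Class II: 2/3 of 403356 = 268904; 268,904 required, 268,904 in favor — approved.
Class III: 3/5 of 2708276 = 1624965.60, rounded up to 1624966; 1,624,966 required, 1,625,705 in favor — approved.
Class IV: 3/4 of 367213 = 275409.75, rounded up to 275410; 275,410 required, 275,410 in favor — approved.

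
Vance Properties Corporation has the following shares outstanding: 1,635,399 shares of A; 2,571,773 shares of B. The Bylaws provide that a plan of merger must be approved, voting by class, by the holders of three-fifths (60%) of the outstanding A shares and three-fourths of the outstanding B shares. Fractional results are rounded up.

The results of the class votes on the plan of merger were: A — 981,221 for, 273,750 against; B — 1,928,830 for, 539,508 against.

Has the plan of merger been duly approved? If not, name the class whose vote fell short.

A: 3/5 of 1635399 = 981239.40, rounded up to 981240; 981,240 required, 981,221 in favor — not approved.
B: 3/4 of 2571773 = 1928829.75, rounded up to 1928830; 1,928,830 required, 1,928,830 in favor — approved.

Not approved — the A shares did not give the required vote.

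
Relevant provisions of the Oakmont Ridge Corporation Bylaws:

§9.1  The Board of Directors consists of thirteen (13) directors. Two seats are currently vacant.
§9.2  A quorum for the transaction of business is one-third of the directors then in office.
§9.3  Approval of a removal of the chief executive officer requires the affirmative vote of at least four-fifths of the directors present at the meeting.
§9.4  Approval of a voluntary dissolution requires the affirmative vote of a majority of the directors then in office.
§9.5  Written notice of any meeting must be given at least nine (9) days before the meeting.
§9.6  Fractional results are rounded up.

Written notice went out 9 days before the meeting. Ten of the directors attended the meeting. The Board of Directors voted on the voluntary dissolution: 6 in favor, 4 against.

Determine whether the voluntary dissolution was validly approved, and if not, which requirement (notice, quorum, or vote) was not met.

Valid — all requirements satisfied.

Notice: 9 days given; 9 required (9 ≥ 9). Satisfied.
Quorum: 10 present; quorum is 4. Satisfied.
Vote: the voluntary dissolution requires a majority of the directors then in office (11). A majority of 11 is 6, so 6 affirmative votes are needed; 6 voted in favor. Satisfied.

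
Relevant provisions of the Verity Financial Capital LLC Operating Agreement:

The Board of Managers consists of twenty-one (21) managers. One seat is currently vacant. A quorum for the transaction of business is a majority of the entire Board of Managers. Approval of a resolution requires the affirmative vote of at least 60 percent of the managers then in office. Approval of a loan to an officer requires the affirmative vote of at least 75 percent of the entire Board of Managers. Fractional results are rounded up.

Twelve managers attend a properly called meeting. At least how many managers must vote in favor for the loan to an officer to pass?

16

The loan to an officer requires three-fourths of the entire Board of Managers (21).
3/4 of 21 = 15.75, rounded up to 16.
(Only 12 can vote, so the loan to an officer cannot pass at this meeting, but the required vote is still 16.)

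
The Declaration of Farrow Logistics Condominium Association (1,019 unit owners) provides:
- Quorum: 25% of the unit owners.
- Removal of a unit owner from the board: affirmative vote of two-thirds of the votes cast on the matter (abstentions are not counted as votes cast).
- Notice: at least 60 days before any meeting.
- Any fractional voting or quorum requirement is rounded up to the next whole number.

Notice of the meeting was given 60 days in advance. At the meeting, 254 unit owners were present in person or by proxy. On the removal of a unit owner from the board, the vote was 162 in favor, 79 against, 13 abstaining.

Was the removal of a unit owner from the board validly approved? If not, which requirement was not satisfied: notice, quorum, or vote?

Notice: 60 days given; 60 required. Satisfied.
Quorum: 25% of 1,019 = 254.75, rounded up to 255; 254 present. Not satisfied.
Vote: requires two-thirds of the votes cast (254 − 13 abstaining = 241); 2/3 of 241 = 160.67, rounded up to 161, so 161 needed; 162 in favor. Satisfied.

Invalid — quorum requirement not satisfied.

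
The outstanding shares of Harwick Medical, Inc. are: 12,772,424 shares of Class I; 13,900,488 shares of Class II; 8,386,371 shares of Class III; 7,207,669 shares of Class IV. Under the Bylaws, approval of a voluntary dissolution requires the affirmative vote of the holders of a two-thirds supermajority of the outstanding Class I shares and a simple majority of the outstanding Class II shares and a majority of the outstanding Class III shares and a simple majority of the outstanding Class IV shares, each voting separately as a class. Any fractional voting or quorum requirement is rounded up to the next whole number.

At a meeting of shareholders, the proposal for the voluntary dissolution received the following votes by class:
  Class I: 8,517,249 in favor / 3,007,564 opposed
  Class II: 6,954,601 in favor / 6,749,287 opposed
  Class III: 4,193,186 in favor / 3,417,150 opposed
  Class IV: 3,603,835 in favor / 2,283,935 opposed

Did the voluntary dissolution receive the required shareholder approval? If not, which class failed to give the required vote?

Approved — every class gave the required vote.

Class I: 2/3 of 12772424 = 8514949.33, rounded up to 8514950; 8,514,950 required, 8,517,249 in favor — approved.
Class II: a majority of 13900488 is 6950245; 6,950,245 required, 6,954,601 in favor — approved.
Class III: a majority of 8386371 is 4193186; 4,193,186 required, 4,193,186 in favor — approved.
Class IV: a majority of 7207669 is 3603835; 3,603,835 required, 3,603,835 in favor — approved.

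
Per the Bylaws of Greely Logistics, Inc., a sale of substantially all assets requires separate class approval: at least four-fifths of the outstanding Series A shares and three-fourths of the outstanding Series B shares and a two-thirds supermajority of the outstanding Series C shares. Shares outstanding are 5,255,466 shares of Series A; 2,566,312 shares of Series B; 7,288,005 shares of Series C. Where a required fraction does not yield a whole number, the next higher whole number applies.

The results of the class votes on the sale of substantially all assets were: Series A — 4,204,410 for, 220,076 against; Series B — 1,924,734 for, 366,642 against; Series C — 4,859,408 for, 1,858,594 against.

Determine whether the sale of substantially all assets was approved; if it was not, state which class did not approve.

Series A: 4/5 of 5255466 = 4204372.80, rounded up to 4204373; 4,204,373 required, 4,204,410 in favor — approved.
Series B: 3/4 of 2566312 = 1924734; 1,924,734 required, 1,924,734 in favor — approved.
Series C: 2/3 of 7288005 = 4858670; 4,858,670 required, 4,859,408 in favor — approved.

Approved — every class gave the required vote.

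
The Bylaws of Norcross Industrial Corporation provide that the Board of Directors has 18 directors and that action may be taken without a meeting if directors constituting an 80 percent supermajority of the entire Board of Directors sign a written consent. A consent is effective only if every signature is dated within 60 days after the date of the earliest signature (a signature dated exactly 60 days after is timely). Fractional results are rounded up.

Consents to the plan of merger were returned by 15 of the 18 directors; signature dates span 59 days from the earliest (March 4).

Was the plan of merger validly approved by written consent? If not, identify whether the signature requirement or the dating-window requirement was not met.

Signatures required: an 80 percent supermajority of 18 — 4/5 of 18 = 14.40, rounded up to 15, so 15 needed; 15 signed. Sufficient.
Dating window: the latest signature is 59 days after the earliest; the limit is 60 days. Within the window.

Effective — both the signature and dating-window requirements are satisfied.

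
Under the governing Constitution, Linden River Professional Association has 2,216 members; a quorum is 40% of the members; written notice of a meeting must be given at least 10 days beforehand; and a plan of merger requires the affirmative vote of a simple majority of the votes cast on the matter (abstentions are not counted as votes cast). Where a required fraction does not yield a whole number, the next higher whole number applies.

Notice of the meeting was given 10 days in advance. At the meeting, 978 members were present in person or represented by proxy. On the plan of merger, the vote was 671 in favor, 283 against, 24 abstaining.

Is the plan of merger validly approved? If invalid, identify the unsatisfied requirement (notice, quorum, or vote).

Valid — all requirements satisfied.

Notice: 10 days given; 10 required. Satisfied.
Quorum: 40% of 2,216 = 886.40, rounded up to 887; 978 present. Satisfied.
Vote: requires a majority of the votes cast (978 − 24 abstaining = 954); a majority of 954 is 478, so 478 needed; 671 in favor. Satisfied.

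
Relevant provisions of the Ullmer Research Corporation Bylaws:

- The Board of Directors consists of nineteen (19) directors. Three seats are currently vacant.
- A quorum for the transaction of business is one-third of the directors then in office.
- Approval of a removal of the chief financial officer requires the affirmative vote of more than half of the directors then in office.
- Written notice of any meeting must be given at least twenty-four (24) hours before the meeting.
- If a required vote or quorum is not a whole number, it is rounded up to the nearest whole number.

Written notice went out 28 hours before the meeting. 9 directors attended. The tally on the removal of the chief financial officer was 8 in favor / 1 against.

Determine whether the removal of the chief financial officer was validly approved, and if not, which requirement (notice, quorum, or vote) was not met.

Invalid — vote requirement not satisfied.

Notice: 28 hours given; 24 required (28 ≥ 24). Satisfied.
Quorum: 9 present; quorum is 6. Satisfied.
Vote: the removal of the chief financial officer requires a majority of the directors then in office (16). A majority of 16 is 9, so 9 affirmative votes are needed; 8 voted in favor. Not satisfied.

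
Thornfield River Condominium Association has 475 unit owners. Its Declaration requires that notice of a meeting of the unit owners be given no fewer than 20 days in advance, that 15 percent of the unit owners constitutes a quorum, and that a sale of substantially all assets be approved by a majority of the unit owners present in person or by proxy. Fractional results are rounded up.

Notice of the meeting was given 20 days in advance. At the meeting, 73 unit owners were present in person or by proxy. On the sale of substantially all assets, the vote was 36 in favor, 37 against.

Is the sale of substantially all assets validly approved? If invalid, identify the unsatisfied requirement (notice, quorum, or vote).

Invalid — vote requirement not satisfied.

Notice: 20 days given; 20 required. Satisfied.
Quorum: 15% of 475 = 71.25, rounded up to 72; 73 present. Satisfied.
Vote: requires a majority of those present (73); a majority of 73 is 37, so 37 needed; 36 in favor. Not satisfied.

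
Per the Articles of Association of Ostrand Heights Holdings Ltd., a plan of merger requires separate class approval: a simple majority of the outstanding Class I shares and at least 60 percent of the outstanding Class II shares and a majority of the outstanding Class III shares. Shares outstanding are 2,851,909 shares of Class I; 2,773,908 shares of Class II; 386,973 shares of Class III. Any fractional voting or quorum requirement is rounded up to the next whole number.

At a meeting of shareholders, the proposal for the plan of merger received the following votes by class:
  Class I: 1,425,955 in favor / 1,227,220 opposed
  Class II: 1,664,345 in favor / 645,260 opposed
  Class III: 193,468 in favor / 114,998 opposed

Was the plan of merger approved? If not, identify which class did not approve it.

Class I: a majority of 2851909 is 1425955; 1,425,955 required, 1,425,955 in favor — approved.
Class II: 3/5 of 2773908 = 1664344.80, rounded up to 1664345; 1,664,345 required, 1,664,345 in favor — approved.
Class III: a majority of 386973 is 193487; 193,487 required, 193,468 in favor — not approved.

Not approved — the Class III shares did not give the required vote.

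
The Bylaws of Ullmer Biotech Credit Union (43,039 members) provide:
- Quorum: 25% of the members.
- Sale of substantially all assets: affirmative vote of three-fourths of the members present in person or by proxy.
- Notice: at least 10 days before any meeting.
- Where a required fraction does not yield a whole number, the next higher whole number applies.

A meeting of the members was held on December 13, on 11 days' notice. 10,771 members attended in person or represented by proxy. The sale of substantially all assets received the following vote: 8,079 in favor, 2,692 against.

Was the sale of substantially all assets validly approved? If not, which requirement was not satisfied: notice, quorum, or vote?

Notice: 11 days given; 10 required. Satisfied.
Quorum: 25% of 43,039 = 10,759.75, rounded up to 10,760; 10,771 present. Satisfied.
Vote: requires three-fourths of those present (10,771); 3/4 of 10771 = 8078.25, rounded up to 8079, so 8,079 needed; 8,079 in favor. Satisfied.

Valid — all requirements satisfied.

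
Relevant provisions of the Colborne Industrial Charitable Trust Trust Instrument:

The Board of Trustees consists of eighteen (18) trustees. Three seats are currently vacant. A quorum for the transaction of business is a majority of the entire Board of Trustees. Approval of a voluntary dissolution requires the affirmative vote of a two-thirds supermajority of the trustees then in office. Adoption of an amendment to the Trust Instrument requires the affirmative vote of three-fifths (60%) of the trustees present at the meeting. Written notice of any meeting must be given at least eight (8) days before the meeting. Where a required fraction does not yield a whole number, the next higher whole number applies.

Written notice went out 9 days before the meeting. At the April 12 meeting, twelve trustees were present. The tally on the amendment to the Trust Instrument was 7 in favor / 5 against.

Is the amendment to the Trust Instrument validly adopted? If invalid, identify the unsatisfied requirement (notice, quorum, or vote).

Notice: 9 days given; 8 required (9 ≥ 8). Satisfied.
Quorum: 12 present; quorum is 10. Satisfied.
Vote: the amendment to the Trust Instrument requires three-fifths of the trustees present (12). 3/5 of 12 = 7.20, rounded up to 8, so 8 affirmative votes are needed; 7 voted in favor. Not satisfied.

Invalid — vote requirement not satisfied.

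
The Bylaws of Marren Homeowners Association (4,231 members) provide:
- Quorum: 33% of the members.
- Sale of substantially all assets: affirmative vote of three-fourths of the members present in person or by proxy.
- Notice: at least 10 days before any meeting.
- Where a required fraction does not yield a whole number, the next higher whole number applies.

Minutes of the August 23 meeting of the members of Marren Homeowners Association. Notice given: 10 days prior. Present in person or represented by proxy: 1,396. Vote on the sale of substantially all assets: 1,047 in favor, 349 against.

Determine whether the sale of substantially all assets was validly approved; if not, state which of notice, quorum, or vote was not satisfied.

Invalid — quorum requirement not satisfied.

Notice: 10 days given; 10 required. Satisfied.
Quorum: 33% of 4,231 = 1,396.23, rounded up to 1,397; 1,396 present. Not satisfied.
Vote: requires three-fourths of those present (1,396); 3/4 of 1396 = 1047, so 1,047 needed; 1,047 in favor. Satisfied.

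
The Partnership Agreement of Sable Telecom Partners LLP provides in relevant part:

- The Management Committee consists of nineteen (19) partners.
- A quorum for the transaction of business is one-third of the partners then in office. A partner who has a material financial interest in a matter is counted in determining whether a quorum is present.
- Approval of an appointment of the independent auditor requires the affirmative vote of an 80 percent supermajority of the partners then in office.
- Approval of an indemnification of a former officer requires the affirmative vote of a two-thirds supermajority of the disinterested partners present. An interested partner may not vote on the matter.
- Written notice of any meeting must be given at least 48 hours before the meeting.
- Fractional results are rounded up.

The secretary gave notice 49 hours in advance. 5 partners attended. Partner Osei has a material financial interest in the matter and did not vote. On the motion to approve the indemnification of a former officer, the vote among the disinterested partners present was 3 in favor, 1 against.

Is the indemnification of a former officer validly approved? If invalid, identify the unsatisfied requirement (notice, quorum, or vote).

Notice: 49 hours given; 48 required (49 ≥ 48). Satisfied.
Quorum: 5 present (interested partners count toward quorum); quorum is 7. Not satisfied.
Vote: the indemnification of a former officer requires two-thirds of the disinterested partners present (5 − 1 = 4). 2/3 of 4 = 2.67, rounded up to 3, so 3 affirmative votes are needed; 3 voted in favor. Satisfied. (Moot — without a quorum no business can be validly transacted.)

Invalid — quorum requirement not satisfied.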